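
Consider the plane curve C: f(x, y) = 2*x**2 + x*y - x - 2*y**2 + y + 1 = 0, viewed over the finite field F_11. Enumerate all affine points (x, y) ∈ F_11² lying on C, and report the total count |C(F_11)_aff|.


Affine F_11-points: {(0, 1), (0, 5), (1, 4), (1, 8), (3, 4), (3, 9), (4, 9), (4, 10), (8, 0), (8, 10), (9, 0), (9, 5)}; count = 12.

For each of the 121 pairs (x, y) ∈ F_11², evaluate f(x, y) mod 11. Record the zeros.
  x = 0: [0↦1, 1↦0, 2↦6, 3↦8, 4↦6, 5↦0, 6↦1, 7↦9, 8↦2, 9↦2, 10↦9]  zeros at y ∈ {1, 5}
  x = 1: [0↦2, 1↦2, 2↦9, 3↦1, 4↦0, 5↦6, 6↦8, 7↦6, 8↦0, 9↦1, 10↦9]  zeros at y ∈ {4, 8}
  x = 2: [0↦7, 1↦8, 2↦5, 3↦9, 4↦9, 5↦5, 6↦8, 7↦7, 8↦2, 9↦4, 10↦2]  zeros at y ∈ ∅
  x = 3: [0↦5, 1↦7, 2↦5, 3↦10, 4↦0, 5↦8, 6↦1, 7↦1, 8↦8, 9↦0, 10↦10]  zeros at y ∈ {4, 9}
  x = 4: [0↦7, 1↦10, 2↦9, 3↦4, 4↦6, 5↦4, 6↦9, 7↦10, 8↦7, 9↦0, 10↦0]  zeros at y ∈ {9, 10}
  x = 5: [0↦2, 1↦6, 2↦6, 3↦2, 4↦5, 5↦4, 6↦10, 7↦1, 8↦10, 9↦4, 10↦5]  zeros at y ∈ ∅
  x = 6: [0↦1, 1↦6, 2↦7, 3↦4, 4↦8, 5↦8, 6↦4, 7↦7, 8↦6, 9↦1, 10↦3]  zeros at y ∈ ∅
  x = 7: [0↦4, 1↦10, 2↦1, 3↦10, 4↦4, 5↦5, 6↦2, 7↦6, 8↦6, 9↦2, 10↦5]  zeros at y ∈ ∅
  x = 8: [0↦0, 1↦7, 2↦10, 3↦9, 4↦4, 5↦6, 6↦4, 7↦9, 8↦10, 9↦7, 10↦0]  zeros at y ∈ {0, 10}
  x = 9: [0↦0, 1↦8, 2↦1, 3↦1, 4↦8, 5↦0, 6↦10, 7↦5, 8↦7, 9↦5, 10↦10]  zeros at y ∈ {0, 5}
  x = 10: [0↦4, 1↦2, 2↦7, 3↦8, 4↦5, 5↦9, 6↦9, 7↦5, 8↦8, 9↦7, 10↦2]  zeros at y ∈ ∅
Collecting zeros: affine points = {(0, 1), (0, 5), (1, 4), (1, 8), (3, 4), (3, 9), (4, 9), (4, 10), (8, 0), (8, 10), (9, 0), (9, 5)}.
Total count |C(F_11)_aff| = 12.


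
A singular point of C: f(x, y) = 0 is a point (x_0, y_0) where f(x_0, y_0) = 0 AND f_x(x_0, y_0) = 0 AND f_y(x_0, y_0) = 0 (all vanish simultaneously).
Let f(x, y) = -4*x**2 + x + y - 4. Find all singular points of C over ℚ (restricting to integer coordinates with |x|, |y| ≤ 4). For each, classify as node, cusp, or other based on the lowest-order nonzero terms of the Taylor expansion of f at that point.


No singular points in the scanned grid; C is smooth there.

Compute partial derivatives:
  f_x = 1 - 8*x.
  f_y = 1.
f_y = 1 is a nonzero constant, so f_y never vanishes: no point (x, y) can satisfy f = f_x = f_y = 0. In particular no (x, y) ∈ {−4, ..., 4}² is singular; the curve is smooth.


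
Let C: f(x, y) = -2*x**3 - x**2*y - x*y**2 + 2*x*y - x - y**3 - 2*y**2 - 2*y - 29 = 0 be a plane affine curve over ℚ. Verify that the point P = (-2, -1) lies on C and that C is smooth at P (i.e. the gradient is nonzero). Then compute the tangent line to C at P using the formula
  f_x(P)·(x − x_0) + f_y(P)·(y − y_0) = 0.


Tangent line at P: -32*x - 13*y - 77 = 0.

Step 1: f(-2, -1) = 0, so P lies on C.
Step 2: partial derivatives
  f_x(x, y) = -6*x**2 - 2*x*y - y**2 + 2*y - 1, f_y(x, y) = -x**2 - 2*x*y + 2*x - 3*y**2 - 4*y - 2.
  f_x(P) = -32, f_y(P) = -13 (gradient nonzero, so P is smooth).
Step 3: tangent line at P: -32·(x − -2) + -13·(y − -1) = 0.
Expanding: -32*x - 13*y - 77 = 0.


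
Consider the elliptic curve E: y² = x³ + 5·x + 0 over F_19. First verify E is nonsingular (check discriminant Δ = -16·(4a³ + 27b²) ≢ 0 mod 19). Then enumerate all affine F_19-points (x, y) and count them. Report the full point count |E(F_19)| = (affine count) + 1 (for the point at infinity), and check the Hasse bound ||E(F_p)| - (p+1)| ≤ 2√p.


Affine points = {(0, 0), (1, 5), (1, 14), (3, 2), (3, 17), (5, 6), (5, 13), (7, 6), (7, 13), (8, 1), (8, 18), (10, 9), (10, 10), (13, 1), (13, 18), (15, 7), (15, 12), (17, 1), (17, 18)}; affine count = 19; |E(F_19)| = 20.

Discriminant check: Δ ∝ 4a³ + 27b² = 4·5³ + 27·0² = 4·125 + 27·0 ≡ 6 (mod 19). Nonzero ⇒ E is nonsingular.
For each x ∈ F_19, compute rhs = x³ + 5·x + 0 mod 19, then count y ∈ F_19 with y² ≡ rhs.
  x = 0: rhs = 0, matching y values: 0 (1 points).
  x = 1: rhs = 6, matching y values: 5, 14 (2 points).
  x = 2: rhs = 18, matching y values: none (0 points).
  x = 3: rhs = 4, matching y values: 2, 17 (2 points).
  x = 4: rhs = 8, matching y values: none (0 points).
  x = 5: rhs = 17, matching y values: 6, 13 (2 points).
  x = 6: rhs = 18, matching y values: none (0 points).
  x = 7: rhs = 17, matching y values: 6, 13 (2 points).
  x = 8: rhs = 1, matching y values: 1, 18 (2 points).
  x = 9: rhs = 14, matching y values: none (0 points).
  x = 10: rhs = 5, matching y values: 9, 10 (2 points).
  x = 11: rhs = 18, matching y values: none (0 points).
  x = 12: rhs = 2, matching y values: none (0 points).
  x = 13: rhs = 1, matching y values: 1, 18 (2 points).
  x = 14: rhs = 2, matching y values: none (0 points).
  x = 15: rhs = 11, matching y values: 7, 12 (2 points).
  x = 16: rhs = 15, matching y values: none (0 points).
  x = 17: rhs = 1, matching y values: 1, 18 (2 points).
  x = 18: rhs = 13, matching y values: none (0 points).
Total affine count: 19.
Full point count |E(F_19)| = 19 + 1 = 20.
Hasse bound: |20 − (19+1)| = |0| = 0 ≤ 2√19 ≈ 8.7178 ✓.


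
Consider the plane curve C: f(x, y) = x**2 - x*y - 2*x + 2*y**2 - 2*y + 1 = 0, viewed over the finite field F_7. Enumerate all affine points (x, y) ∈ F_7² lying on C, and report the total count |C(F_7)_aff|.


Affine F_7-points: {(1, 0), (1, 5), (2, 3), (2, 6), (3, 3), (6, 5), (6, 6)}; count = 7.

For each of the 49 pairs (x, y) ∈ F_7², evaluate f(x, y) mod 7. Record the zeros.
  x = 0: [0↦1, 1↦1, 2↦5, 3↦6, 4↦4, 5↦6, 6↦5]  zeros at y ∈ ∅
  x = 1: [0↦0, 1↦6, 2↦2, 3↦2, 4↦6, 5↦0, 6↦5]  zeros at y ∈ {0, 5}
  x = 2: [0↦1, 1↦6, 2↦1, 3↦0, 4↦3, 5↦3, 6↦0]  zeros at y ∈ {3, 6}
  x = 3: [0↦4, 1↦1, 2↦2, 3↦0, 4↦2, 5↦1, 6↦4]  zeros at y ∈ {3}
  x = 4: [0↦2, 1↦5, 2↦5, 3↦2, 4↦3, 5↦1, 6↦3]  zeros at y ∈ ∅
  x = 5: [0↦2, 1↦4, 2↦3, 3↦6, 4↦6, 5↦3, 6↦4]  zeros at y ∈ ∅
  x = 6: [0↦4, 1↦5, 2↦3, 3↦5, 4↦4, 5↦0, 6↦0]  zeros at y ∈ {5, 6}
Collecting zeros: affine points = {(1, 0), (1, 5), (2, 3), (2, 6), (3, 3), (6, 5), (6, 6)}.
Total count |C(F_7)_aff| = 7.


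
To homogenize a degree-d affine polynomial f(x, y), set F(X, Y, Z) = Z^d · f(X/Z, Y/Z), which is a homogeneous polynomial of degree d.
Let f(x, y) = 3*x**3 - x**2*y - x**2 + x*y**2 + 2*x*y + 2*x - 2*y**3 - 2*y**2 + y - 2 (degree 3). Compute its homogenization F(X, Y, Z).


F(X, Y, Z) = 3*X**3 - X**2*Y - X**2*Z + X*Y**2 + 2*X*Y*Z + 2*X*Z**2 - 2*Y**3 - 2*Y**2*Z + Y*Z**2 - 2*Z**3

deg(f) = 3.
Substitute x = X/Z, y = Y/Z into f, then multiply by Z^3.
  monomial 3·x^3·y^0 ↦ 3·X^3·Y^0·Z^0.
  monomial -1·x^2·y^1 ↦ -1·X^2·Y^1·Z^0.
  monomial -1·x^2·y^0 ↦ -1·X^2·Y^0·Z^1.
  monomial 1·x^1·y^2 ↦ 1·X^1·Y^2·Z^0.
  monomial 2·x^1·y^1 ↦ 2·X^1·Y^1·Z^1.
  monomial 2·x^1·y^0 ↦ 2·X^1·Y^0·Z^2.
  monomial -2·x^0·y^3 ↦ -2·X^0·Y^3·Z^0.
  monomial -2·x^0·y^2 ↦ -2·X^0·Y^2·Z^1.
  monomial 1·x^0·y^1 ↦ 1·X^0·Y^1·Z^2.
  monomial -2·x^0·y^0 ↦ -2·X^0·Y^0·Z^3.
Collecting: F(X, Y, Z) = 3*X**3 - X**2*Y - X**2*Z + X*Y**2 + 2*X*Y*Z + 2*X*Z**2 - 2*Y**3 - 2*Y**2*Z + Y*Z**2 - 2*Z**3.


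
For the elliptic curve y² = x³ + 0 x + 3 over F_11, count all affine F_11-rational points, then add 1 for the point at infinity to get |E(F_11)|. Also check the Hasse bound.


Affine points = {(0, 5), (0, 6), (1, 2), (1, 9), (2, 0), (4, 1), (4, 10), (7, 4), (7, 7), (8, 3), (8, 8)}; affine count = 11; |E(F_11)| = 12.

Discriminant check: Δ ∝ 4a³ + 27b² = 4·0³ + 27·3² = 4·0 + 27·9 ≡ 1 (mod 11). Nonzero ⇒ E is nonsingular.
For each x ∈ F_11, compute rhs = x³ + 0·x + 3 mod 11, then count y ∈ F_11 with y² ≡ rhs.
  x = 0: rhs = 3, matching y values: 5, 6 (2 points).
  x = 1: rhs = 4, matching y values: 2, 9 (2 points).
  x = 2: rhs = 0, matching y values: 0 (1 points).
  x = 3: rhs = 8, matching y values: none (0 points).
  x = 4: rhs = 1, matching y values: 1, 10 (2 points).
  x = 5: rhs = 7, matching y values: none (0 points).
  x = 6: rhs = 10, matching y values: none (0 points).
  x = 7: rhs = 5, matching y values: 4, 7 (2 points).
  x = 8: rhs = 9, matching y values: 3, 8 (2 points).
  x = 9: rhs = 6, matching y values: none (0 points).
  x = 10: rhs = 2, matching y values: none (0 points).
Total affine count: 11.
Full point count |E(F_11)| = 11 + 1 = 12.
Hasse bound: |12 − (11+1)| = |0| = 0 ≤ 2√11 ≈ 6.6332 ✓.


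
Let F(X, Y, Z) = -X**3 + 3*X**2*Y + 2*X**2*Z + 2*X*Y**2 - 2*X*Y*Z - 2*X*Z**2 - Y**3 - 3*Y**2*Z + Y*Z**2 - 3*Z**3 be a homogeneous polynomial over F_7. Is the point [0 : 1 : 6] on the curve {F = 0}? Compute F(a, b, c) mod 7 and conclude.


F(0,1,6) ≡ 6 (mod 7); P is NOT on the curve.

Evaluate F(0, 1, 6) term-by-term (mod 7).
  -X**3 ↦ -1·0·1·1 = 0
  3*X**2*Y ↦ 3·0·1·1 = 0
  2*X**2*Z ↦ 2·0·1·6 = 0
  2*X*Y**2 ↦ 2·0·1·1 = 0
  -2*X*Y*Z ↦ -2·0·1·6 = 0
  -2*X*Z**2 ↦ -2·0·1·36 = 0
  -Y**3 ↦ -1·1·1·1 = -1
  -3*Y**2*Z ↦ -3·1·1·6 = -18
  Y*Z**2 ↦ 1·1·1·36 = 36
  -3*Z**3 ↦ -3·1·1·216 = -648
Sum: F(0, 1, 6) = (0) + (0) + (0) + (0) + (0) + (0) + (-1) + (-18) + (36) + (-648) = -631.
Reducing mod 7: -631 ≡ 6 (mod 7).
Since F(a, b, c) ≡ 6 ≠ 0 (mod 7), P does NOT lie on the curve.


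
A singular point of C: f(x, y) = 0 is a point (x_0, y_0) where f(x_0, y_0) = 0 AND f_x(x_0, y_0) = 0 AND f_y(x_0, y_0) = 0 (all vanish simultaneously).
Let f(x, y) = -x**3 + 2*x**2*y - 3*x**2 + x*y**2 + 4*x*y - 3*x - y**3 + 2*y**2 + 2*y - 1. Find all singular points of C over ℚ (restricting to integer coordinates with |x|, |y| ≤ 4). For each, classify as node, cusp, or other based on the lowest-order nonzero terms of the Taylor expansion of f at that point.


Singular points: {(-1, 0)}; classification: cusp.

Compute partial derivatives:
  f_x = -3*x**2 + 4*x*y - 6*x + y**2 + 4*y - 3.
  f_y = 2*x**2 + 2*x*y + 4*x - 3*y**2 + 4*y + 2.
Scan x_0 ∈ {−4, ..., 4}. For each x_0, f_y(x_0, y) is a polynomial in y; find its integer roots y ∈ {−4, ..., 4}, then test f_x and f at those candidates.
  x = -4: f_y(-4, y) = -3*y**2 - 4*y + 18; no integer root y with |y| ≤ 4.
  x = -3: f_y(-3, y) = -3*y**2 - 2*y + 8; vanishes at y ∈ {-2}. (-3, -2): f_x = 8 ≠ 0.
  x = -2: f_y(-2, y) = 2 - 3*y**2; no integer root y with |y| ≤ 4.
  x = -1: f_y(-1, y) = -3*y**2 + 2*y; vanishes at y ∈ {0}. (-1, 0): f_x = 0, f = 0 — SINGULAR.
  x = 0: f_y(0, y) = -3*y**2 + 4*y + 2; no integer root y with |y| ≤ 4.
  x = 1: f_y(1, y) = -3*y**2 + 6*y + 8; no integer root y with |y| ≤ 4.
  x = 2: f_y(2, y) = -3*y**2 + 8*y + 18; no integer root y with |y| ≤ 4.
  x = 3: f_y(3, y) = -3*y**2 + 10*y + 32; vanishes at y ∈ {-2}. (3, -2): f_x = -76 ≠ 0.
  x = 4: f_y(4, y) = -3*y**2 + 12*y + 50; no integer root y with |y| ≤ 4.
Only singular point on the grid: (-1, 0).
Classify: substitute x = -1 + u, y = 0 + v and expand: f = -u**3 + 2*u**2*v + u*v**2 - v**3 + v**2.
No constant or linear terms (consistent with a singular point). Quadratic part: v**2. Cubic part: -u**3 + 2*u**2*v + u*v**2 - v**3.
The quadratic part v**2 is a perfect square, so there is a single (double) tangent line v = 0, i.e. y = 0. Restricting the cubic part to that line (v = 0) leaves -u**3 ≠ 0, so f is not divisible by v and the branch is v² ≈ u**3 to lowest order — this is a cusp.
Classification: cusp.


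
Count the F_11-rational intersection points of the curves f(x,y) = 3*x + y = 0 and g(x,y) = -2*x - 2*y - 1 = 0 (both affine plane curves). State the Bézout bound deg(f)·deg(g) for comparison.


Common zeros: {(3, 2)}; count = 1; Bézout bound = 1.

deg(f) = 1, deg(g) = 1, so Bézout bound = 1.
Scan x ∈ F_11. For each x, list the y ∈ F_11 with f(x, y) ≡ 0 and those with g(x, y) ≡ 0 (mod 11); the common zeros in that column are the intersection.
  x = 0: f ≡ 0 at y ∈ {0}; g ≡ 0 at y ∈ {5}; common: ∅.
  x = 1: f ≡ 0 at y ∈ {8}; g ≡ 0 at y ∈ {4}; common: ∅.
  x = 2: f ≡ 0 at y ∈ {5}; g ≡ 0 at y ∈ {3}; common: ∅.
  x = 3: f ≡ 0 at y ∈ {2}; g ≡ 0 at y ∈ {2}; common: {2}.
  x = 4: f ≡ 0 at y ∈ {10}; g ≡ 0 at y ∈ {1}; common: ∅.
  x = 5: f ≡ 0 at y ∈ {7}; g ≡ 0 at y ∈ {0}; common: ∅.
  x = 6: f ≡ 0 at y ∈ {4}; g ≡ 0 at y ∈ {10}; common: ∅.
  x = 7: f ≡ 0 at y ∈ {1}; g ≡ 0 at y ∈ {9}; common: ∅.
  x = 8: f ≡ 0 at y ∈ {9}; g ≡ 0 at y ∈ {8}; common: ∅.
  x = 9: f ≡ 0 at y ∈ {6}; g ≡ 0 at y ∈ {7}; common: ∅.
  x = 10: f ≡ 0 at y ∈ {3}; g ≡ 0 at y ∈ {6}; common: ∅.
Collecting: common zeros = {(3, 2)}, so the count is 1.
Comparison with the Bézout bound: 1 ≤ 1 = deg(f)·deg(g), as expected for curves with no common component (the bound is attained).


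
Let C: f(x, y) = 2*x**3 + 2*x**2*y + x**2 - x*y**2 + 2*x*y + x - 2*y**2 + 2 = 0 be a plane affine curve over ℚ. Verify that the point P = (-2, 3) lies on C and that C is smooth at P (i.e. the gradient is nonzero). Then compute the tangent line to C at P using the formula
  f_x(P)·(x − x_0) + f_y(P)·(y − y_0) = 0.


Tangent line at P: -6*x + 4*y - 24 = 0.

Step 1: f(-2, 3) = 0, so P lies on C.
Step 2: partial derivatives
  f_x(x, y) = 6*x**2 + 4*x*y + 2*x - y**2 + 2*y + 1, f_y(x, y) = 2*x**2 - 2*x*y + 2*x - 4*y.
  f_x(P) = -6, f_y(P) = 4 (gradient nonzero, so P is smooth).
Step 3: tangent line at P: -6·(x − -2) + 4·(y − 3) = 0.
Expanding: -6*x + 4*y - 24 = 0.


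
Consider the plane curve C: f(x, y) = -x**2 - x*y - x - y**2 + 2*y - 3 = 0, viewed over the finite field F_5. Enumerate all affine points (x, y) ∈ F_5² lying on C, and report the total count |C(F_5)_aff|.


Affine F_5-points: {(1, 0), (1, 1), (2, 1), (2, 4), (3, 0), (3, 4)}; count = 6.

For each of the 25 pairs (x, y) ∈ F_5², evaluate f(x, y) mod 5. Record the zeros.
  x = 0: [0↦2, 1↦3, 2↦2, 3↦4, 4↦4]  zeros at y ∈ ∅
  x = 1: [0↦0, 1↦0, 2↦3, 3↦4, 4↦3]  zeros at y ∈ {0, 1}
  x = 2: [0↦1, 1↦0, 2↦2, 3↦2, 4↦0]  zeros at y ∈ {1, 4}
  x = 3: [0↦0, 1↦3, 2↦4, 3↦3, 4↦0]  zeros at y ∈ {0, 4}
  x = 4: [0↦2, 1↦4, 2↦4, 3↦2, 4↦3]  zeros at y ∈ ∅
Collecting zeros: affine points = {(1, 0), (1, 1), (2, 1), (2, 4), (3, 0), (3, 4)}.
Total count |C(F_5)_aff| = 6.


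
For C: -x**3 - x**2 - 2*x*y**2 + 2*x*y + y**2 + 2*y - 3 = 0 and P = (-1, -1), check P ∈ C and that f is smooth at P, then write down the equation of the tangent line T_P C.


Tangent line at P: -5*x - 6*y - 11 = 0.

Step 1: f(-1, -1) = 0, so P lies on C.
Step 2: partial derivatives
  f_x(x, y) = -3*x**2 - 2*x - 2*y**2 + 2*y, f_y(x, y) = -4*x*y + 2*x + 2*y + 2.
  f_x(P) = -5, f_y(P) = -6 (gradient nonzero, so P is smooth).
Step 3: tangent line at P: -5·(x − -1) + -6·(y − -1) = 0.
Expanding: -5*x - 6*y - 11 = 0.


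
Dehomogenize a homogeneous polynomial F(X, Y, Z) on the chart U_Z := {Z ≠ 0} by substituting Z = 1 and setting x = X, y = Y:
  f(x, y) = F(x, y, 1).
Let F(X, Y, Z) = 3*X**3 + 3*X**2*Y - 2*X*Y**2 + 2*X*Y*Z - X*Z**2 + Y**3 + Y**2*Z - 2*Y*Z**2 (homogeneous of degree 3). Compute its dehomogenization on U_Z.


f(x, y) = 3*x**3 + 3*x**2*y - 2*x*y**2 + 2*x*y - x + y**3 + y**2 - 2*y

On U_Z we set Z = 1. Each monomial c·X^i·Y^j·Z^k in F becomes c·x^i·y^j·1^k = c·x^i·y^j.
Substituting Z = 1: F(X, Y, 1) = 3*x**3 + 3*x**2*y - 2*x*y**2 + 2*x*y - x + y**3 + y**2 - 2*y.
Note: deg(f) ≤ deg(F) = 3; strict inequality happens when F is divisible by Z (lost terms).


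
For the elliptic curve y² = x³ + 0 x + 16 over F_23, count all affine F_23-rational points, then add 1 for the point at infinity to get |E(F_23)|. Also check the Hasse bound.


Affine points = {(0, 4), (0, 19), (2, 1), (2, 22), (5, 7), (5, 16), (6, 5), (6, 18), (9, 3), (9, 20), (10, 2), (10, 21), (11, 6), (11, 17), (14, 0), (16, 8), (16, 15), (18, 11), (18, 12), (20, 9), (20, 14), (21, 10), (21, 13)}; affine count = 23; |E(F_23)| = 24.

Discriminant check: Δ ∝ 4a³ + 27b² = 4·0³ + 27·16² = 4·0 + 27·256 ≡ 12 (mod 23). Nonzero ⇒ E is nonsingular.
For each x ∈ F_23, compute rhs = x³ + 0·x + 16 mod 23, then count y ∈ F_23 with y² ≡ rhs.
  x = 0: rhs = 16, matching y values: 4, 19 (2 points).
  x = 1: rhs = 17, matching y values: none (0 points).
  x = 2: rhs = 1, matching y values: 1, 22 (2 points).
  x = 3: rhs = 20, matching y values: none (0 points).
  x = 4: rhs = 11, matching y values: none (0 points).
  x = 5: rhs = 3, matching y values: 7, 16 (2 points).
  x = 6: rhs = 2, matching y values: 5, 18 (2 points).
  x = 7: rhs = 14, matching y values: none (0 points).
  x = 8: rhs = 22, matching y values: none (0 points).
  x = 9: rhs = 9, matching y values: 3, 20 (2 points).
  x = 10: rhs = 4, matching y values: 2, 21 (2 points).
  x = 11: rhs = 13, matching y values: 6, 17 (2 points).
  x = 12: rhs = 19, matching y values: none (0 points).
  x = 13: rhs = 5, matching y values: none (0 points).
  x = 14: rhs = 0, matching y values: 0 (1 points).
  x = 15: rhs = 10, matching y values: none (0 points).
  x = 16: rhs = 18, matching y values: 8, 15 (2 points).
  x = 17: rhs = 7, matching y values: none (0 points).
  x = 18: rhs = 6, matching y values: 11, 12 (2 points).
  x = 19: rhs = 21, matching y values: none (0 points).
  x = 20: rhs = 12, matching y values: 9, 14 (2 points).
  x = 21: rhs = 8, matching y values: 10, 13 (2 points).
  x = 22: rhs = 15, matching y values: none (0 points).
Total affine count: 23.
Full point count |E(F_23)| = 23 + 1 = 24.
Hasse bound: |24 − (23+1)| = |0| = 0 ≤ 2√23 ≈ 9.5917 ✓.


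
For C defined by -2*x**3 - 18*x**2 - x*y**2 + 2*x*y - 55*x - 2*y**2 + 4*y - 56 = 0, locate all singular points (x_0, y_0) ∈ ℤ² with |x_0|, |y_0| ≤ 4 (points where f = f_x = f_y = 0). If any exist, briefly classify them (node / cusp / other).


Singular points: {(-3, 1)}; classification: cusp.

Compute partial derivatives:
  f_x = -6*x**2 - 36*x - y**2 + 2*y - 55.
  f_y = -2*x*y + 2*x - 4*y + 4.
Scan x_0 ∈ {−4, ..., 4}. For each x_0, f_y(x_0, y) is a polynomial in y; find its integer roots y ∈ {−4, ..., 4}, then test f_x and f at those candidates.
  x = -4: f_y(-4, y) = 4*y - 4; vanishes at y ∈ {1}. (-4, 1): f_x = -6 ≠ 0.
  x = -3: f_y(-3, y) = 2*y - 2; vanishes at y ∈ {1}. (-3, 1): f_x = 0, f = 0 — SINGULAR.
  x = -2: f_y(-2, y) = 0; vanishes at y ∈ {-4, -3, -2, -1, 0, 1, 2, 3, 4}. (-2, -4): f_x = -31 ≠ 0; (-2, -3): f_x = -22 ≠ 0; (-2, -2): f_x = -15 ≠ 0; (-2, -1): f_x = -10 ≠ 0; (-2, 0): f_x = -7 ≠ 0; (-2, 1): f_x = -6 ≠ 0; (-2, 2): f_x = -7 ≠ 0; (-2, 3): f_x = -10 ≠ 0; (-2, 4): f_x = -15 ≠ 0.
  x = -1: f_y(-1, y) = 2 - 2*y; vanishes at y ∈ {1}. (-1, 1): f_x = -24 ≠ 0.
  x = 0: f_y(0, y) = 4 - 4*y; vanishes at y ∈ {1}. (0, 1): f_x = -54 ≠ 0.
  x = 1: f_y(1, y) = 6 - 6*y; vanishes at y ∈ {1}. (1, 1): f_x = -96 ≠ 0.
  x = 2: f_y(2, y) = 8 - 8*y; vanishes at y ∈ {1}. (2, 1): f_x = -150 ≠ 0.
  x = 3: f_y(3, y) = 10 - 10*y; vanishes at y ∈ {1}. (3, 1): f_x = -216 ≠ 0.
  x = 4: f_y(4, y) = 12 - 12*y; vanishes at y ∈ {1}. (4, 1): f_x = -294 ≠ 0.
Only singular point on the grid: (-3, 1).
Classify: substitute x = -3 + u, y = 1 + v and expand: f = -2*u**3 - u*v**2 + v**2.
No constant or linear terms (consistent with a singular point). Quadratic part: v**2. Cubic part: -2*u**3 - u*v**2.
The quadratic part v**2 is a perfect square, so there is a single (double) tangent line v = 0, i.e. y = 1. Restricting the cubic part to that line (v = 0) leaves -2*u**3 ≠ 0, so f is not divisible by v and the branch is v² ≈ 2*u**3 to lowest order — this is a cusp.
Classification: cusp.


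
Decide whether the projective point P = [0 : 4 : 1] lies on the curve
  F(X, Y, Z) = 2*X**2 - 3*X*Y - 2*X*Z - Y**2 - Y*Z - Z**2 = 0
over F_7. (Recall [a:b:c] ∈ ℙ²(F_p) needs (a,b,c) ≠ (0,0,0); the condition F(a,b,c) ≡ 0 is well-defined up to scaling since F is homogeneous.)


F(0,4,1) ≡ 0 (mod 7); P is on the curve.

Evaluate F(0, 4, 1) term-by-term (mod 7).
  2*X**2 ↦ 2·0·1·1 = 0
  -3*X*Y ↦ -3·0·4·1 = 0
  -2*X*Z ↦ -2·0·1·1 = 0
  -Y**2 ↦ -1·1·16·1 = -16
  -Y*Z ↦ -1·1·4·1 = -4
  -Z**2 ↦ -1·1·1·1 = -1
Sum: F(0, 4, 1) = (0) + (0) + (0) + (-16) + (-4) + (-1) = -21.
Reducing mod 7: -21 ≡ 0 (mod 7).
Since F(a, b, c) ≡ 0 (mod 7), P lies on the curve.


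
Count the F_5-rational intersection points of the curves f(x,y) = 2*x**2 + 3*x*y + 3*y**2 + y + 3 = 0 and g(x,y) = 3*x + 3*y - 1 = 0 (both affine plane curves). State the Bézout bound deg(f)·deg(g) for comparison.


Common zeros: ∅; count = 0; Bézout bound = 2.

deg(f) = 2, deg(g) = 1, so Bézout bound = 2.
Scan x ∈ F_5. For each x, list the y ∈ F_5 with f(x, y) ≡ 0 and those with g(x, y) ≡ 0 (mod 5); the common zeros in that column are the intersection.
  x = 0: f ≡ 0 at y ∈ {4}; g ≡ 0 at y ∈ {2}; common: ∅.
  x = 1: f ≡ 0 at y ∈ {0, 2}; g ≡ 0 at y ∈ {1}; common: ∅.
  x = 2: f ≡ 0 at y ∈ ∅; g ≡ 0 at y ∈ {0}; common: ∅.
  x = 3: f ≡ 0 at y ∈ ∅; g ≡ 0 at y ∈ {4}; common: ∅.
  x = 4: f ≡ 0 at y ∈ {0, 4}; g ≡ 0 at y ∈ {3}; common: ∅.
Collecting: common zeros = ∅, so the count is 0.
Comparison with the Bézout bound: 0 ≤ 2 = deg(f)·deg(g), as expected for curves with no common component (the affine F_5-count falls short of the bound because intersections may lie at infinity, over extension fields, or carry multiplicity).


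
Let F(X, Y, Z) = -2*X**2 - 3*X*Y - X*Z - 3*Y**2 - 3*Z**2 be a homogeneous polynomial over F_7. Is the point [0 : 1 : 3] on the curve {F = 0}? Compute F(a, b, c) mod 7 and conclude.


F(0,1,3) ≡ 5 (mod 7); P is NOT on the curve.

Evaluate F(0, 1, 3) term-by-term (mod 7).
  -2*X**2 ↦ -2·0·1·1 = 0
  -3*X*Y ↦ -3·0·1·1 = 0
  -X*Z ↦ -1·0·1·3 = 0
  -3*Y**2 ↦ -3·1·1·1 = -3
  -3*Z**2 ↦ -3·1·1·9 = -27
Sum: F(0, 1, 3) = (0) + (0) + (0) + (-3) + (-27) = -30.
Reducing mod 7: -30 ≡ 5 (mod 7).
Since F(a, b, c) ≡ 5 ≠ 0 (mod 7), P does NOT lie on the curve.


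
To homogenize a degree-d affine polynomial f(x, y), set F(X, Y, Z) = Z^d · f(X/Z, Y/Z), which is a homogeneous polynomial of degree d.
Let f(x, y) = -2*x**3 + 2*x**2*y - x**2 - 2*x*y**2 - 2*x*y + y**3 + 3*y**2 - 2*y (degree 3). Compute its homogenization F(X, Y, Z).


F(X, Y, Z) = -2*X**3 + 2*X**2*Y - X**2*Z - 2*X*Y**2 - 2*X*Y*Z + Y**3 + 3*Y**2*Z - 2*Y*Z**2

deg(f) = 3.
Substitute x = X/Z, y = Y/Z into f, then multiply by Z^3.
  monomial -2·x^3·y^0 ↦ -2·X^3·Y^0·Z^0.
  monomial 2·x^2·y^1 ↦ 2·X^2·Y^1·Z^0.
  monomial -1·x^2·y^0 ↦ -1·X^2·Y^0·Z^1.
  monomial -2·x^1·y^2 ↦ -2·X^1·Y^2·Z^0.
  monomial -2·x^1·y^1 ↦ -2·X^1·Y^1·Z^1.
  monomial 1·x^0·y^3 ↦ 1·X^0·Y^3·Z^0.
  monomial 3·x^0·y^2 ↦ 3·X^0·Y^2·Z^1.
  monomial -2·x^0·y^1 ↦ -2·X^0·Y^1·Z^2.
Collecting: F(X, Y, Z) = -2*X**3 + 2*X**2*Y - X**2*Z - 2*X*Y**2 - 2*X*Y*Z + Y**3 + 3*Y**2*Z - 2*Y*Z**2.


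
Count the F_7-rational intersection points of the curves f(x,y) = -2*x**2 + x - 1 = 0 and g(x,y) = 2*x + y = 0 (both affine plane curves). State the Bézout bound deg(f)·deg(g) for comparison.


Common zeros: {(2, 3)}; count = 1; Bézout bound = 2.

deg(f) = 2, deg(g) = 1, so Bézout bound = 2.
Scan x ∈ F_7. For each x, list the y ∈ F_7 with f(x, y) ≡ 0 and those with g(x, y) ≡ 0 (mod 7); the common zeros in that column are the intersection.
  x = 0: f ≡ 0 at y ∈ ∅; g ≡ 0 at y ∈ {0}; common: ∅.
  x = 1: f ≡ 0 at y ∈ ∅; g ≡ 0 at y ∈ {5}; common: ∅.
  x = 2: f ≡ 0 at y ∈ {0, 1, 2, 3, 4, 5, 6}; g ≡ 0 at y ∈ {3}; common: {3}.
  x = 3: f ≡ 0 at y ∈ ∅; g ≡ 0 at y ∈ {1}; common: ∅.
  x = 4: f ≡ 0 at y ∈ ∅; g ≡ 0 at y ∈ {6}; common: ∅.
  x = 5: f ≡ 0 at y ∈ ∅; g ≡ 0 at y ∈ {4}; common: ∅.
  x = 6: f ≡ 0 at y ∈ ∅; g ≡ 0 at y ∈ {2}; common: ∅.
Collecting: common zeros = {(2, 3)}, so the count is 1.
Comparison with the Bézout bound: 1 ≤ 2 = deg(f)·deg(g), as expected for curves with no common component (the affine F_7-count falls short of the bound because intersections may lie at infinity, over extension fields, or carry multiplicity).


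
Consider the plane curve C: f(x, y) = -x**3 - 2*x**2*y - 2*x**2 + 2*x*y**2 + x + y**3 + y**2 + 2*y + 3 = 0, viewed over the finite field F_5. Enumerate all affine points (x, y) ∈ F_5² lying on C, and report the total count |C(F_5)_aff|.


Affine F_5-points: {(0, 3), (1, 1), (1, 3), (2, 2), (3, 2), (4, 2)}; count = 6.

For each of the 25 pairs (x, y) ∈ F_5², evaluate f(x, y) mod 5. Record the zeros.
  x = 0: [0↦3, 1↦2, 2↦4, 3↦0, 4↦1]  zeros at y ∈ {3}
  x = 1: [0↦1, 1↦0, 2↦1, 3↦0, 4↦3]  zeros at y ∈ {1, 3}
  x = 2: [0↦4, 1↦4, 2↦0, 3↦3, 4↦4]  zeros at y ∈ {2}
  x = 3: [0↦1, 1↦3, 2↦0, 3↦3, 4↦3]  zeros at y ∈ {2}
  x = 4: [0↦1, 1↦1, 2↦0, 3↦4, 4↦4]  zeros at y ∈ {2}
Collecting zeros: affine points = {(0, 3), (1, 1), (1, 3), (2, 2), (3, 2), (4, 2)}.
Total count |C(F_5)_aff| = 6.


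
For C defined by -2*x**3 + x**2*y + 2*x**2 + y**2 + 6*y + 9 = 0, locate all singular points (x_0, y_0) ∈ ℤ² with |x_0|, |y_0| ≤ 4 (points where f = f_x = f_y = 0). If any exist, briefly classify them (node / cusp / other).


Singular points: {(0, -3)}; classification: node.

Compute partial derivatives:
  f_x = -6*x**2 + 2*x*y + 4*x.
  f_y = x**2 + 2*y + 6.
Scan x_0 ∈ {−4, ..., 4}. For each x_0, f_y(x_0, y) is a polynomial in y; find its integer roots y ∈ {−4, ..., 4}, then test f_x and f at those candidates.
  x = -4: f_y(-4, y) = 2*y + 22; no integer root y with |y| ≤ 4.
  x = -3: f_y(-3, y) = 2*y + 15; no integer root y with |y| ≤ 4.
  x = -2: f_y(-2, y) = 2*y + 10; no integer root y with |y| ≤ 4.
  x = -1: f_y(-1, y) = 2*y + 7; no integer root y with |y| ≤ 4.
  x = 0: f_y(0, y) = 2*y + 6; vanishes at y ∈ {-3}. (0, -3): f_x = 0, f = 0 — SINGULAR.
  x = 1: f_y(1, y) = 2*y + 7; no integer root y with |y| ≤ 4.
  x = 2: f_y(2, y) = 2*y + 10; no integer root y with |y| ≤ 4.
  x = 3: f_y(3, y) = 2*y + 15; no integer root y with |y| ≤ 4.
  x = 4: f_y(4, y) = 2*y + 22; no integer root y with |y| ≤ 4.
Only singular point on the grid: (0, -3).
Classify: substitute x = 0 + u, y = -3 + v and expand: f = -2*u**3 + u**2*v - u**2 + v**2.
No constant or linear terms (consistent with a singular point). Quadratic part: -u**2 + v**2. Cubic part: -2*u**3 + u**2*v.
The quadratic part v**2 - u**2 = (v − u)(v + u) splits into two distinct linear factors, so there are two distinct tangent lines y − -3 = ±(x − 0) — this is a node (ordinary double point).
Classification: node.


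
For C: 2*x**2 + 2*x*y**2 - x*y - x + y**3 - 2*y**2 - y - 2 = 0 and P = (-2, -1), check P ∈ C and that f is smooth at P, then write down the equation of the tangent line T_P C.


Tangent line at P: -6*x + 16*y + 4 = 0.

Step 1: f(-2, -1) = 0, so P lies on C.
Step 2: partial derivatives
  f_x(x, y) = 4*x + 2*y**2 - y - 1, f_y(x, y) = 4*x*y - x + 3*y**2 - 4*y - 1.
  f_x(P) = -6, f_y(P) = 16 (gradient nonzero, so P is smooth).
Step 3: tangent line at P: -6·(x − -2) + 16·(y − -1) = 0.
Expanding: -6*x + 16*y + 4 = 0.


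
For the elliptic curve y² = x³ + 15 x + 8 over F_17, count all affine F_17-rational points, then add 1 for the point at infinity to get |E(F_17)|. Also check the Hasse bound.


Affine points = {(0, 5), (0, 12), (4, 8), (4, 9), (5, 2), (5, 15), (6, 5), (6, 12), (10, 6), (10, 11), (11, 5), (11, 12), (14, 2), (14, 15), (15, 2), (15, 15), (16, 3), (16, 14)}; affine count = 18; |E(F_17)| = 19.

Discriminant check: Δ ∝ 4a³ + 27b² = 4·15³ + 27·8² = 4·3375 + 27·64 ≡ 13 (mod 17). Nonzero ⇒ E is nonsingular.
For each x ∈ F_17, compute rhs = x³ + 15·x + 8 mod 17, then count y ∈ F_17 with y² ≡ rhs.
  x = 0: rhs = 8, matching y values: 5, 12 (2 points).
  x = 1: rhs = 7, matching y values: none (0 points).
  x = 2: rhs = 12, matching y values: none (0 points).
  x = 3: rhs = 12, matching y values: none (0 points).
  x = 4: rhs = 13, matching y values: 8, 9 (2 points).
  x = 5: rhs = 4, matching y values: 2, 15 (2 points).
  x = 6: rhs = 8, matching y values: 5, 12 (2 points).
  x = 7: rhs = 14, matching y values: none (0 points).
  x = 8: rhs = 11, matching y values: none (0 points).
  x = 9: rhs = 5, matching y values: none (0 points).
  x = 10: rhs = 2, matching y values: 6, 11 (2 points).
  x = 11: rhs = 8, matching y values: 5, 12 (2 points).
  x = 12: rhs = 12, matching y values: none (0 points).
  x = 13: rhs = 3, matching y values: none (0 points).
  x = 14: rhs = 4, matching y values: 2, 15 (2 points).
  x = 15: rhs = 4, matching y values: 2, 15 (2 points).
  x = 16: rhs = 9, matching y values: 3, 14 (2 points).
Total affine count: 18.
Full point count |E(F_17)| = 18 + 1 = 19.
Hasse bound: |19 − (17+1)| = |1| = 1 ≤ 2√17 ≈ 8.2462 ✓.


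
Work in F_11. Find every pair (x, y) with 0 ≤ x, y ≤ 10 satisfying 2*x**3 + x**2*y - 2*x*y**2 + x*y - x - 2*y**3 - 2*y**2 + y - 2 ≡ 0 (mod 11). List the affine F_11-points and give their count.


Affine F_11-points: {(0, 5), (2, 1), (2, 6), (5, 7), (6, 1), (7, 6), (8, 1), (9, 7), (10, 6), (10, 7), (10, 9)}; count = 11.

For each of the 121 pairs (x, y) ∈ F_11², evaluate f(x, y) mod 11. Record the zeros.
  x = 0: [0↦9, 1↦6, 2↦9, 3↦6, 4↦7, 5↦0, 6↦6, 7↦2, 8↦9, 9↦4, 10↦8]  zeros at y ∈ {5}
  x = 1: [0↦10, 1↦7, 2↦6, 3↦6, 4↦6, 5↦5, 6↦2, 7↦7, 8↦8, 9↦4, 10↦5]  zeros at y ∈ ∅
  x = 2: [0↦1, 1↦0, 2↦8, 3↦2, 4↦3, 5↦10, 6↦0, 7↦5, 8↦2, 9↦1, 10↦1]  zeros at y ∈ {1, 6}
  x = 3: [0↦5, 1↦8, 2↦5, 3↦6, 4↦10, 5↦5, 6↦1, 7↦8, 8↦3, 9↦7, 10↦8]  zeros at y ∈ ∅
  x = 4: [0↦1, 1↦10, 2↦9, 3↦8, 4↦6, 5↦2, 6↦6, 7↦6, 8↦1, 9↦1, 10↦5]  zeros at y ∈ ∅
  x = 5: [0↦1, 1↦7, 2↦10, 3↦9, 4↦3, 5↦2, 6↦5, 7↦0, 8↦8, 9↦6, 10↦4]  zeros at y ∈ {7}
  x = 6: [0↦6, 1↦0, 2↦9, 3↦10, 4↦2, 5↦6, 6↦10, 7↦2, 8↦3, 9↦1, 10↦6]  zeros at y ∈ {1}
  x = 7: [0↦6, 1↦1, 2↦7, 3↦1, 4↦4, 5↦4, 6↦0, 7↦2, 8↦9, 9↦9, 10↦1]  zeros at y ∈ {6}
  x = 8: [0↦2, 1↦0, 2↦5, 3↦5, 4↦10, 5↦8, 6↦9, 7↦1, 8↦5, 9↦9, 10↦1]  zeros at y ∈ {1}
  x = 9: [0↦6, 1↦9, 2↦4, 3↦1, 4↦10, 5↦8, 6↦5, 7↦0, 8↦3, 9↦2, 10↦7]  zeros at y ∈ {7}
  x = 10: [0↦8, 1↦7, 2↦5, 3↦1, 4↦5, 5↦5, 6↦0, 7↦0, 8↦4, 9↦0, 10↦9]  zeros at y ∈ {6, 7, 9}
Collecting zeros: affine points = {(0, 5), (2, 1), (2, 6), (5, 7), (6, 1), (7, 6), (8, 1), (9, 7), (10, 6), (10, 7), (10, 9)}.
Total count |C(F_11)_aff| = 11.


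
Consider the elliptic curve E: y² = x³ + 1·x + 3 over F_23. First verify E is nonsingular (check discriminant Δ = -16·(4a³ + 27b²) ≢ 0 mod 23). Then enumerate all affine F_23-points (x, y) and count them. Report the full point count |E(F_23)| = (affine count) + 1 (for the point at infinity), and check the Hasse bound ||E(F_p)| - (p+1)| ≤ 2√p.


Affine points = {(0, 7), (0, 16), (2, 6), (2, 17), (4, 5), (4, 18), (5, 8), (5, 15), (6, 8), (6, 15), (7, 10), (7, 13), (10, 1), (10, 22), (12, 8), (12, 15), (14, 1), (14, 22), (15, 9), (15, 14), (19, 2), (19, 21), (21, 4), (21, 19), (22, 1), (22, 22)}; affine count = 26; |E(F_23)| = 27.

Discriminant check: Δ ∝ 4a³ + 27b² = 4·1³ + 27·3² = 4·1 + 27·9 ≡ 17 (mod 23). Nonzero ⇒ E is nonsingular.
For each x ∈ F_23, compute rhs = x³ + 1·x + 3 mod 23, then count y ∈ F_23 with y² ≡ rhs.
  x = 0: rhs = 3, matching y values: 7, 16 (2 points).
  x = 1: rhs = 5, matching y values: none (0 points).
  x = 2: rhs = 13, matching y values: 6, 17 (2 points).
  x = 3: rhs = 10, matching y values: none (0 points).
  x = 4: rhs = 2, matching y values: 5, 18 (2 points).
  x = 5: rhs = 18, matching y values: 8, 15 (2 points).
  x = 6: rhs = 18, matching y values: 8, 15 (2 points).
  x = 7: rhs = 8, matching y values: 10, 13 (2 points).
  x = 8: rhs = 17, matching y values: none (0 points).
  x = 9: rhs = 5, matching y values: none (0 points).
  x = 10: rhs = 1, matching y values: 1, 22 (2 points).
  x = 11: rhs = 11, matching y values: none (0 points).
  x = 12: rhs = 18, matching y values: 8, 15 (2 points).
  x = 13: rhs = 5, matching y values: none (0 points).
  x = 14: rhs = 1, matching y values: 1, 22 (2 points).
  x = 15: rhs = 12, matching y values: 9, 14 (2 points).
  x = 16: rhs = 21, matching y values: none (0 points).
  x = 17: rhs = 11, matching y values: none (0 points).
  x = 18: rhs = 11, matching y values: none (0 points).
  x = 19: rhs = 4, matching y values: 2, 21 (2 points).
  x = 20: rhs = 19, matching y values: none (0 points).
  x = 21: rhs = 16, matching y values: 4, 19 (2 points).
  x = 22: rhs = 1, matching y values: 1, 22 (2 points).
Total affine count: 26.
Full point count |E(F_23)| = 26 + 1 = 27.
Hasse bound: |27 − (23+1)| = |3| = 3 ≤ 2√23 ≈ 9.5917 ✓.


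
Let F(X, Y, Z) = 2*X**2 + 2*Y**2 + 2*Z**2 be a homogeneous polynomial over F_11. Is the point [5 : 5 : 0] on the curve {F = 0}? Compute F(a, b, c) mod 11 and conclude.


F(5,5,0) ≡ 1 (mod 11); P is NOT on the curve.

Evaluate F(5, 5, 0) term-by-term (mod 11).
  2*X**2 ↦ 2·25·1·1 = 50
  2*Y**2 ↦ 2·1·25·1 = 50
  2*Z**2 ↦ 2·1·1·0 = 0
Sum: F(5, 5, 0) = (50) + (50) + (0) = 100.
Reducing mod 11: 100 ≡ 1 (mod 11).
Since F(a, b, c) ≡ 1 ≠ 0 (mod 11), P does NOT lie on the curve.


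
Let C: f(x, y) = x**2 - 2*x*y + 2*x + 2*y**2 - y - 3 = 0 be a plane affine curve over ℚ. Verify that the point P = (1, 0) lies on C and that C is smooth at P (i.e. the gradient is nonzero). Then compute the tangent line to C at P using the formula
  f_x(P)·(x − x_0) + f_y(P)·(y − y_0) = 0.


Tangent line at P: 4*x - 3*y - 4 = 0.

Step 1: f(1, 0) = 0, so P lies on C.
Step 2: partial derivatives
  f_x(x, y) = 2*x - 2*y + 2, f_y(x, y) = -2*x + 4*y - 1.
  f_x(P) = 4, f_y(P) = -3 (gradient nonzero, so P is smooth).
Step 3: tangent line at P: 4·(x − 1) + -3·(y − 0) = 0.
Expanding: 4*x - 3*y - 4 = 0.


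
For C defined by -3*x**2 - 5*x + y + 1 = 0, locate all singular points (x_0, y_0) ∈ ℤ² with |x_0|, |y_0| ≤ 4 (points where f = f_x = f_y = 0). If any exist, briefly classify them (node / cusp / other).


No singular points in the scanned grid; C is smooth there.

Compute partial derivatives:
  f_x = -6*x - 5.
  f_y = 1.
f_y = 1 is a nonzero constant, so f_y never vanishes: no point (x, y) can satisfy f = f_x = f_y = 0. In particular no (x, y) ∈ {−4, ..., 4}² is singular; the curve is smooth.


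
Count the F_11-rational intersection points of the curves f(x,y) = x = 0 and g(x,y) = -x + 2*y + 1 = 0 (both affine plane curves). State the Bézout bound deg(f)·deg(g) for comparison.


Common zeros: {(0, 5)}; count = 1; Bézout bound = 1.

deg(f) = 1, deg(g) = 1, so Bézout bound = 1.
Scan x ∈ F_11. For each x, list the y ∈ F_11 with f(x, y) ≡ 0 and those with g(x, y) ≡ 0 (mod 11); the common zeros in that column are the intersection.
  x = 0: f ≡ 0 at y ∈ {0, 1, 2, 3, 4, 5, 6, 7, 8, 9, 10}; g ≡ 0 at y ∈ {5}; common: {5}.
  x = 1: f ≡ 0 at y ∈ ∅; g ≡ 0 at y ∈ {0}; common: ∅.
  x = 2: f ≡ 0 at y ∈ ∅; g ≡ 0 at y ∈ {6}; common: ∅.
  x = 3: f ≡ 0 at y ∈ ∅; g ≡ 0 at y ∈ {1}; common: ∅.
  x = 4: f ≡ 0 at y ∈ ∅; g ≡ 0 at y ∈ {7}; common: ∅.
  x = 5: f ≡ 0 at y ∈ ∅; g ≡ 0 at y ∈ {2}; common: ∅.
  x = 6: f ≡ 0 at y ∈ ∅; g ≡ 0 at y ∈ {8}; common: ∅.
  x = 7: f ≡ 0 at y ∈ ∅; g ≡ 0 at y ∈ {3}; common: ∅.
  x = 8: f ≡ 0 at y ∈ ∅; g ≡ 0 at y ∈ {9}; common: ∅.
  x = 9: f ≡ 0 at y ∈ ∅; g ≡ 0 at y ∈ {4}; common: ∅.
  x = 10: f ≡ 0 at y ∈ ∅; g ≡ 0 at y ∈ {10}; common: ∅.
Collecting: common zeros = {(0, 5)}, so the count is 1.
Comparison with the Bézout bound: 1 ≤ 1 = deg(f)·deg(g), as expected for curves with no common component (the bound is attained).


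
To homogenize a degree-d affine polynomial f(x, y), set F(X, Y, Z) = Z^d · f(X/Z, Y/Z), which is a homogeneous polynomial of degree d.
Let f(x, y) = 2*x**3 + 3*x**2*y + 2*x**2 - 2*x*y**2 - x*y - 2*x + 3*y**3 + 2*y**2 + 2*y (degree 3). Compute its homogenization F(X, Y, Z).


F(X, Y, Z) = 2*X**3 + 3*X**2*Y + 2*X**2*Z - 2*X*Y**2 - X*Y*Z - 2*X*Z**2 + 3*Y**3 + 2*Y**2*Z + 2*Y*Z**2

deg(f) = 3.
Substitute x = X/Z, y = Y/Z into f, then multiply by Z^3.
  monomial 2·x^3·y^0 ↦ 2·X^3·Y^0·Z^0.
  monomial 3·x^2·y^1 ↦ 3·X^2·Y^1·Z^0.
  monomial 2·x^2·y^0 ↦ 2·X^2·Y^0·Z^1.
  monomial -2·x^1·y^2 ↦ -2·X^1·Y^2·Z^0.
  monomial -1·x^1·y^1 ↦ -1·X^1·Y^1·Z^1.
  monomial -2·x^1·y^0 ↦ -2·X^1·Y^0·Z^2.
  monomial 3·x^0·y^3 ↦ 3·X^0·Y^3·Z^0.
  monomial 2·x^0·y^2 ↦ 2·X^0·Y^2·Z^1.
  monomial 2·x^0·y^1 ↦ 2·X^0·Y^1·Z^2.
Collecting: F(X, Y, Z) = 2*X**3 + 3*X**2*Y + 2*X**2*Z - 2*X*Y**2 - X*Y*Z - 2*X*Z**2 + 3*Y**3 + 2*Y**2*Z + 2*Y*Z**2.


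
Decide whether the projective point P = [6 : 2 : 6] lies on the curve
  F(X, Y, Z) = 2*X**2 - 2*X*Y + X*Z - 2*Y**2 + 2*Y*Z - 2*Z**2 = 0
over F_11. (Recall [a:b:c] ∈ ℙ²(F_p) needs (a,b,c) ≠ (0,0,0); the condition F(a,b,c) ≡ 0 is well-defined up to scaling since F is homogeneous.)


F(6,2,6) ≡ 6 (mod 11); P is NOT on the curve.

Evaluate F(6, 2, 6) term-by-term (mod 11).
  2*X**2 ↦ 2·36·1·1 = 72
  -2*X*Y ↦ -2·6·2·1 = -24
  X*Z ↦ 1·6·1·6 = 36
  -2*Y**2 ↦ -2·1·4·1 = -8
  2*Y*Z ↦ 2·1·2·6 = 24
  -2*Z**2 ↦ -2·1·1·36 = -72
Sum: F(6, 2, 6) = (72) + (-24) + (36) + (-8) + (24) + (-72) = 28.
Reducing mod 11: 28 ≡ 6 (mod 11).
Since F(a, b, c) ≡ 6 ≠ 0 (mod 11), P does NOT lie on the curve.


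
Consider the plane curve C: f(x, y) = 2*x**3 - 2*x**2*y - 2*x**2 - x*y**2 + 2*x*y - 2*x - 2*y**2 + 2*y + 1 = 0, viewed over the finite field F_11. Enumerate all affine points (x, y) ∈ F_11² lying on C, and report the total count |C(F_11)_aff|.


Affine F_11-points: {(0, 3), (0, 9), (1, 3), (1, 5), (3, 3), (3, 6), (5, 7), (5, 8), (6, 4), (6, 8), (7, 1), (7, 7), (9, 8), (10, 10)}; count = 14.

For each of the 121 pairs (x, y) ∈ F_11², evaluate f(x, y) mod 11. Record the zeros.
  x = 0: [0↦1, 1↦1, 2↦8, 3↦0, 4↦10, 5↦5, 6↦7, 7↦5, 8↦10, 9↦0, 10↦8]  zeros at y ∈ {3, 9}
  x = 1: [0↦10, 1↦9, 2↦2, 3↦0, 4↦3, 5↦0, 6↦2, 7↦9, 8↦10, 9↦5, 10↦5]  zeros at y ∈ {3, 5}
  x = 2: [0↦5, 1↦10, 2↦7, 3↦7, 4↦10, 5↦5, 6↦3, 7↦4, 8↦8, 9↦4, 10↦3]  zeros at y ∈ ∅
  x = 3: [0↦9, 1↦5, 2↦2, 3↦0, 4↦10, 5↦10, 6↦0, 7↦2, 8↦5, 9↦9, 10↦3]  zeros at y ∈ {3, 6}
  x = 4: [0↦1, 1↦6, 2↦10, 3↦2, 4↦4, 5↦5, 6↦5, 7↦4, 8↦2, 9↦10, 10↦6]  zeros at y ∈ ∅
  x = 5: [0↦4, 1↦3, 2↦10, 3↦3, 4↦4, 5↦2, 6↦8, 7↦0, 8↦0, 9↦8, 10↦2]  zeros at y ∈ {7, 8}
  x = 6: [0↦8, 1↦8, 2↦3, 3↦4, 4↦0, 5↦2, 6↦10, 7↦2, 8↦0, 9↦4, 10↦3]  zeros at y ∈ {4, 8}
  x = 7: [0↦3, 1↦0, 2↦1, 3↦6, 4↦4, 5↦6, 6↦1, 7↦0, 8↦3, 9↦10, 10↦10]  zeros at y ∈ {1, 7}
  x = 8: [0↦1, 1↦2, 2↦5, 3↦10, 4↦6, 5↦4, 6↦4, 7↦6, 8↦10, 9↦5, 10↦2]  zeros at y ∈ ∅
  x = 9: [0↦3, 1↦4, 2↦5, 3↦6, 4↦7, 5↦8, 6↦9, 7↦10, 8↦0, 9↦1, 10↦2]  zeros at y ∈ {8}
  x = 10: [0↦10, 1↦7, 2↦2, 3↦6, 4↦8, 5↦8, 6↦6, 7↦2, 8↦7, 9↦10, 10↦0]  zeros at y ∈ {10}
Collecting zeros: affine points = {(0, 3), (0, 9), (1, 3), (1, 5), (3, 3), (3, 6), (5, 7), (5, 8), (6, 4), (6, 8), (7, 1), (7, 7), (9, 8), (10, 10)}.
Total count |C(F_11)_aff| = 14.


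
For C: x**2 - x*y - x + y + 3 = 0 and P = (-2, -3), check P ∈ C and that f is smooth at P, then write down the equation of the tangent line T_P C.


Tangent line at P: -2*x + 3*y + 5 = 0.

Step 1: f(-2, -3) = 0, so P lies on C.
Step 2: partial derivatives
  f_x(x, y) = 2*x - y - 1, f_y(x, y) = 1 - x.
  f_x(P) = -2, f_y(P) = 3 (gradient nonzero, so P is smooth).
Step 3: tangent line at P: -2·(x − -2) + 3·(y − -3) = 0.
Expanding: -2*x + 3*y + 5 = 0.


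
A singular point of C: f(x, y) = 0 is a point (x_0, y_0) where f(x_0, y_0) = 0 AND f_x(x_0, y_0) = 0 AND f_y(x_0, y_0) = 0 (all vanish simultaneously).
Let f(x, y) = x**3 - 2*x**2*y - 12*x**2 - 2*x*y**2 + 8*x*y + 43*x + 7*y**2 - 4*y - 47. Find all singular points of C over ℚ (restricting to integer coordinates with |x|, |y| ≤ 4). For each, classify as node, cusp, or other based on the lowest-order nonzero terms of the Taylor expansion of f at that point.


Singular points: {(3, -1)}; classification: node.

Compute partial derivatives:
  f_x = 3*x**2 - 4*x*y - 24*x - 2*y**2 + 8*y + 43.
  f_y = -2*x**2 - 4*x*y + 8*x + 14*y - 4.
Scan x_0 ∈ {−4, ..., 4}. For each x_0, f_y(x_0, y) is a polynomial in y; find its integer roots y ∈ {−4, ..., 4}, then test f_x and f at those candidates.
  x = -4: f_y(-4, y) = 30*y - 68; no integer root y with |y| ≤ 4.
  x = -3: f_y(-3, y) = 26*y - 46; no integer root y with |y| ≤ 4.
  x = -2: f_y(-2, y) = 22*y - 28; no integer root y with |y| ≤ 4.
  x = -1: f_y(-1, y) = 18*y - 14; no integer root y with |y| ≤ 4.
  x = 0: f_y(0, y) = 14*y - 4; no integer root y with |y| ≤ 4.
  x = 1: f_y(1, y) = 10*y + 2; no integer root y with |y| ≤ 4.
  x = 2: f_y(2, y) = 6*y + 4; no integer root y with |y| ≤ 4.
  x = 3: f_y(3, y) = 2*y + 2; vanishes at y ∈ {-1}. (3, -1): f_x = 0, f = 0 — SINGULAR.
  x = 4: f_y(4, y) = -2*y - 4; vanishes at y ∈ {-2}. (4, -2): f_x = 3 ≠ 0.
Only singular point on the grid: (3, -1).
Classify: substitute x = 3 + u, y = -1 + v and expand: f = u**3 - 2*u**2*v - u**2 - 2*u*v**2 + v**2.
No constant or linear terms (consistent with a singular point). Quadratic part: -u**2 + v**2. Cubic part: u**3 - 2*u**2*v - 2*u*v**2.
The quadratic part v**2 - u**2 = (v − u)(v + u) splits into two distinct linear factors, so there are two distinct tangent lines y − -1 = ±(x − 3) — this is a node (ordinary double point).
Classification: node.
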